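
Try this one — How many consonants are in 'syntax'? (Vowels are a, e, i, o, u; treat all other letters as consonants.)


Consonants in 'syntax': s, y, n, t, x = 5 consonants.

5


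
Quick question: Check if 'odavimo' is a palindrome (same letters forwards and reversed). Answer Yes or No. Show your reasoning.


Forward: 'odavimo'
Reversed: 'omivado'
They differ.

No


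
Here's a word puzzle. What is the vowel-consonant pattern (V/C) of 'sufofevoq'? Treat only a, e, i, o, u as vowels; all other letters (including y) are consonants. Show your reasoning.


Letter mapping: s = C, u = V, f = C, o = V, f = C, e = V, v = C, o = V, q = C.

CVCVCVCVC


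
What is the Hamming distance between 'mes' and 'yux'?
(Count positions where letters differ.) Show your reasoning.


Alignment:
Position 1: 'm' vs 'y' = DIFFER
Position 2: 'e' vs 'u' = DIFFER
Position 3: 's' vs 'x' = DIFFER
Total differences: 3

3


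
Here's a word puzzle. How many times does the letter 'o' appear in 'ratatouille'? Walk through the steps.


Letter 'o' in 'ratatouille': found at position(s) 6 = 1 occurrence(s).

1


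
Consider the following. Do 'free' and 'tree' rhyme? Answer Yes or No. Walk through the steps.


Rime (stressed vowel + following sounds) of 'free': -ee = /iː/
Rime of 'tree': -ee = /iː/
/iː/ and /iː/ are the same ending sound, so the words rhyme.

Yes


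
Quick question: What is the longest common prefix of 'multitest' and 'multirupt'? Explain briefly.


Compare from the start: 5 characters match: 'multi'. Mismatch at position 6: 't' vs 'r'.

multi


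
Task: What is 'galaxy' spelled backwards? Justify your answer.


Reverse 'galaxy' character by character: 'yxalag'.

yxalag


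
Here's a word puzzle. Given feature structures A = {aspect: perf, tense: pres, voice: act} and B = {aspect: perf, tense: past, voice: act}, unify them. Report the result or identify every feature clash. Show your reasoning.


Compare features:
aspect: A=perf vs B=perf -> unified: perf
tense: A=pres vs B=past -> CLASH
voice: A=act vs B=act -> unified: act
Clash detected on feature 'tense' (pres vs past); unification fails.

CLASH on 'tense' (pres vs past)


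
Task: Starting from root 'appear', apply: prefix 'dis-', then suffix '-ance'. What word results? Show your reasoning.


Step 1: Add prefix 'dis-' to 'appear' = 'disappear'
Step 2: Add suffix '-ance' to 'disappear' = 'disappearance'

disappearance


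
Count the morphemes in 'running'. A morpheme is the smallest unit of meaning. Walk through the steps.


Decomposition: run (root) + -ing (suffix) = 2 morpheme(s)

2 morphemes


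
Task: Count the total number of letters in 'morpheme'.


Spell out 'morpheme' and number each letter: m(1), o(2), r(3), p(4), h(5), e(6), m(7), e(8). Total: 8 letters.

8


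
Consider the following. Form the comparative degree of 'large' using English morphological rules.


Apply comparative formation (ends in e: add -r): 'large' -> 'larger'.

larger


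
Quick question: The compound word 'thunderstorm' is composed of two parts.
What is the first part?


Split 'thunderstorm' into 'thunder' + 'storm'. The first part is 'thunder'.

thunder


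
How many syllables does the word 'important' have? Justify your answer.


Break 'important' into syllables: im-por-tant -> im | por | tant = 3 syllables

3 syllables


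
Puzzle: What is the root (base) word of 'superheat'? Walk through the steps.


Remove prefix 'super' from 'superheat' to get root 'heat'.

heat


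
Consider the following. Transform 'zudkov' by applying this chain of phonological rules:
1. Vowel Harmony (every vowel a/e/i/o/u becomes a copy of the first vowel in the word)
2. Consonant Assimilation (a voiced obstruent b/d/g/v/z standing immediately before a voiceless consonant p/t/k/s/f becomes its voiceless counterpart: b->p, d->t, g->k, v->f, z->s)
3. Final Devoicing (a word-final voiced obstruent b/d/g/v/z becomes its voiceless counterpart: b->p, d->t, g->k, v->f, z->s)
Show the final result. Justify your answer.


Starting form: 'zudkov'
Rule 1: Vowel Harmony: all vowels become 'u' (matching first vowel). 'zudkov' -> 'zudkuv'
Rule 2: Consonant Assimilation: voiced obstruent before voiceless consonant becomes voiceless ('dk' -> 'tk'). 'zudkuv' -> 'zutkuv'
Rule 3: Final Devoicing: word-final voiced obstruent 'v' becomes voiceless 'f'. 'zutkuv' -> 'zutkuf'
Final form: 'zutkuf'

zutkuf


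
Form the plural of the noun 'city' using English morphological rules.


Apply rule: Change -y to -ies (consonant + y). 'city' becomes 'cities'.

cities


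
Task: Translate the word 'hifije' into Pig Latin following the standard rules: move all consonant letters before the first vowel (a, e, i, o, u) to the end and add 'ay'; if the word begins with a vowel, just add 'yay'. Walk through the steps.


'hifije': move consonant cluster 'h' to end and add 'ay': 'ifijehay'.

ifijehay


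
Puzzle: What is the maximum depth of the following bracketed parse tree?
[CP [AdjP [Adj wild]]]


Count bracket nesting levels:
'[' at pos 0: depth = 1
'[' at pos 4: depth = 2
'[' at pos 10: depth = 3
Maximum depth reached: 3

3


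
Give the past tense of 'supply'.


Apply rule: Change -y to -ied. 'supply' becomes 'supplied'.

supplied


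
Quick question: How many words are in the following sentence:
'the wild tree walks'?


Split into words: the | wild | tree | walks = 4 words.

4


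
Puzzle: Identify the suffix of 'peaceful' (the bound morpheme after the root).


The word 'peaceful' = 'peace' (root) + '-ful' (suffix). The suffix is '-ful'.

ful


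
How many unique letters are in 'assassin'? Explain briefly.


Unique letters in 'assassin': {a, i, n, s} = 4 distinct letters.

4


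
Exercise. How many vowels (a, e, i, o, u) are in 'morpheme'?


Vowels in 'morpheme': o, e, e = 3 vowels.

3


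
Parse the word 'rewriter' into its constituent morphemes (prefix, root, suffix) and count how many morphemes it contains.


Step 1: Identify prefix: 're' (meaning: again)
Step 2: Identify root: 'write'
Step 3: Identify suffix(es): 'er'
Decomposition: re- (prefix: again) + write (root) + -er (suffix: one who)
Total morphemes: 3

3 morphemes (re- (prefix: again) + write (root) + -er (suffix: one who))


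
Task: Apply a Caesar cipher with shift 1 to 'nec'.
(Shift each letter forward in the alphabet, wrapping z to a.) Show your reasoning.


Shift each letter by 1: n -> o, e -> f, c -> d. Result: 'ofd'.

ofd


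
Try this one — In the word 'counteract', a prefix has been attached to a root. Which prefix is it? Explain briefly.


The word 'counteract' = 'counter' (prefix) + 'act' (root). The prefix is 'counter'.

counter


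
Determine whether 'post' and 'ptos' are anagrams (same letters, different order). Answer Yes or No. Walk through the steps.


Sorted letters of 'post': 'opst'
Sorted letters of 'ptos': 'opst'
They match.

Yes


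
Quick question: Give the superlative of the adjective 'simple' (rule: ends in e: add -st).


Apply superlative formation (ends in e: add -st): 'simple' -> 'simplest'.

simplest


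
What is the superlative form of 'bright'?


Apply superlative formation (add -est): 'bright' -> 'brightest'.

brightest


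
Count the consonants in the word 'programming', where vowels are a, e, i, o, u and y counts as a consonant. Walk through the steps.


Consonants in 'programming': p, r, g, r, m, m, n, g = 8 consonants.

8


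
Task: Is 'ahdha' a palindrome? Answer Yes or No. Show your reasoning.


Forward: 'ahdha'
Reversed: 'ahdha'
They are identical.

Yes


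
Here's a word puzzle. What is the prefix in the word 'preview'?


The word 'preview' = 'pre' (prefix) + 'view' (root). The prefix is 'pre'.

pre


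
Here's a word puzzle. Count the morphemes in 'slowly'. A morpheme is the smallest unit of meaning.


Decomposition: slow (root) + -ly (suffix) = 2 morpheme(s)

2 morphemes


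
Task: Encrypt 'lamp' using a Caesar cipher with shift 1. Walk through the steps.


Shift each letter by 1: l -> m, a -> b, m -> n, p -> q. Result: 'mbnq'.

mbnq


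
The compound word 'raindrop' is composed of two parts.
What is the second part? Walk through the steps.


Split 'raindrop' into 'rain' + 'drop'. The second part is 'drop'.

drop


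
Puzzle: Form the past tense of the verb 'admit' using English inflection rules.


Apply rule: Double final consonant and add -ed. 'admit' becomes 'admitted'.

admitted


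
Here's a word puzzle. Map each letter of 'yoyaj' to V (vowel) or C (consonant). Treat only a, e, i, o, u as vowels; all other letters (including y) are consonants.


Letter mapping: y = C, o = V, y = C, a = V, j = C.

CVCVC


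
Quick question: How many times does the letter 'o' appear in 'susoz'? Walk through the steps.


Letter 'o' in 'susoz': found at position(s) 4 = 1 occurrence(s).

1


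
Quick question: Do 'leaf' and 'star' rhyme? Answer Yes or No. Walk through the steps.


Rime (stressed vowel + following sounds) of 'leaf': -eaf = /iːf/
Rime of 'star': -ar = /ɑːr/
/iːf/ and /ɑːr/ are different ending sounds, so the words do not rhyme.

No


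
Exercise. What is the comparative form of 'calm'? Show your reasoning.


Apply comparative formation (add -er): 'calm' -> 'calmer'.

calmer


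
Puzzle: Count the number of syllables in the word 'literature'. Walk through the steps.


Break 'literature' into syllables: lit-er-a-ture -> lit | er | a | ture = 4 syllables

4 syllables


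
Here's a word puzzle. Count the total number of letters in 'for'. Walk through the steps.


Spell out 'for' and number each letter: f(1), o(2), r(3). Total: 3 letters.

3


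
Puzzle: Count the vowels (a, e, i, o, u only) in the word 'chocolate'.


Vowels in 'chocolate': o, o, a, e = 4 vowels.

4


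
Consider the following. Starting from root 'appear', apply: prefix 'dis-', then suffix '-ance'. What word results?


Step 1: Add prefix 'dis-' to 'appear' = 'disappear'
Step 2: Add suffix '-ance' to 'disappear' = 'disappearance'

disappearance


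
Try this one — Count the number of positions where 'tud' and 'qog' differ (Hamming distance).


Alignment:
Position 1: 't' vs 'q' = DIFFER
Position 2: 'u' vs 'o' = DIFFER
Position 3: 'd' vs 'g' = DIFFER
Total differences: 3

3


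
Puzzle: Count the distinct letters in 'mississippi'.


Unique letters in 'mississippi': {i, m, p, s} = 4 distinct letters.

4


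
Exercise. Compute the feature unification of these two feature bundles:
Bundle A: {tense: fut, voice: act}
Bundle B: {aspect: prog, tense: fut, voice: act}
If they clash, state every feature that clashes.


Compare features:
aspect: A=_ vs B=prog -> unified: prog
tense: A=fut vs B=fut -> unified: fut
voice: A=act vs B=act -> unified: act
No clashes found.

Unified: {aspect: prog, tense: fut, voice: act}


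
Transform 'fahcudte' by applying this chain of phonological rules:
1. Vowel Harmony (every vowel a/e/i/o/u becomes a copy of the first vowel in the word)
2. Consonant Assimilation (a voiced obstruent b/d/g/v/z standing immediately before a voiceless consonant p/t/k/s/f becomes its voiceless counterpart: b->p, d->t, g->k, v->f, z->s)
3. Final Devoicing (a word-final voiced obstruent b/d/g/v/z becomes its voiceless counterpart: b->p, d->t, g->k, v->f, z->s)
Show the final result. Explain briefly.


Starting form: 'fahcudte'
Rule 1: Vowel Harmony: all vowels become 'a' (matching first vowel). 'fahcudte' -> 'fahcadta'
Rule 2: Consonant Assimilation: voiced obstruent before voiceless consonant becomes voiceless ('dt' -> 'tt'). 'fahcadta' -> 'fahcatta'
Rule 3: Final Devoicing: the word ends in the vowel 'a', not a consonant. No change.
Final form: 'fahcatta'

fahcatta


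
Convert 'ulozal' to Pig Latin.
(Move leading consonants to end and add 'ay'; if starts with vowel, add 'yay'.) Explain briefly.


'ulozal' starts with a vowel, so add 'yay': 'ulozalyay'.

ulozalyay


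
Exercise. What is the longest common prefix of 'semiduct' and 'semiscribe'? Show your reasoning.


Compare from the start: 4 characters match: 'semi'. Mismatch at position 5: 'd' vs 's'.

semi


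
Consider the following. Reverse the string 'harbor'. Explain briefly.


Reverse 'harbor' character by character: 'robrah'.

robrah


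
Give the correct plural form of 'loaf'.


Apply rule: Change -f to -ves. 'loaf' becomes 'loaves'.

loaves


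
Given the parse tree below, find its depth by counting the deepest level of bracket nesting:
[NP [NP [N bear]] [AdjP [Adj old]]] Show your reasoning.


Count bracket nesting levels:
'[' at pos 0: depth = 1
'[' at pos 4: depth = 2
'[' at pos 8: depth = 3
'[' at pos 18: depth = 2
'[' at pos 24: depth = 3
Maximum depth reached: 3

3


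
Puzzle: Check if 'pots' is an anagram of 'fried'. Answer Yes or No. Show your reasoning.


Sorted letters of 'pots': 'opst'
Sorted letters of 'fried': 'defir'
They do not match.

No


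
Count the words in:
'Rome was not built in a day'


Split into words: Rome | was | not | built | in | a | day = 7 words.

7


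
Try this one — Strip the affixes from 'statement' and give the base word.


Remove suffix '-ment' from 'statement' to get root 'state'.

state


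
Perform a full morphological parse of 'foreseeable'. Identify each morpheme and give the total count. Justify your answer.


Step 1: Identify prefix: 'fore' (meaning: before/front)
Step 2: Identify root: 'see'
Step 3: Identify suffix(es): 'able'
Decomposition: fore- (prefix: before/front) + see (root) + -able (suffix: capable of)
Total morphemes: 3

3 morphemes (fore- (prefix: before/front) + see (root) + -able (suffix: capable of))


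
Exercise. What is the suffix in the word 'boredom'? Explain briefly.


The word 'boredom' = 'bore' (root) + '-dom' (suffix). The suffix is '-dom'.

dom


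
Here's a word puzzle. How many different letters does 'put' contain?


Unique letters in 'put': {p, t, u} = 3 distinct letters.

3


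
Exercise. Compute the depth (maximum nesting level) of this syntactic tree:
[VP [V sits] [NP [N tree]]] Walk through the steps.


Count bracket nesting levels:
'[' at pos 0: depth = 1
'[' at pos 4: depth = 2
'[' at pos 13: depth = 2
'[' at pos 17: depth = 3
Maximum depth reached: 3

3


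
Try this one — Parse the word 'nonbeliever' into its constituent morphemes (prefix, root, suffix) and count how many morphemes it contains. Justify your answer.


Step 1: Identify prefix: 'non' (meaning: not)
Step 2: Identify root: 'believe'
Step 3: Identify suffix(es): 'er'
Decomposition: non- (prefix: not) + believe (root) + -er (suffix: one who)
Total morphemes: 3

3 morphemes (non- (prefix: not) + believe (root) + -er (suffix: one who))


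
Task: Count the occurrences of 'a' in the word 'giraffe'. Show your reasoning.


Letter 'a' in 'giraffe': found at position(s) 4 = 1 occurrence(s).

1


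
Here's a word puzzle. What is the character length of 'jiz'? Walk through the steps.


Spell out 'jiz' and number each letter: j(1), i(2), z(3). Total: 3 letters.

3


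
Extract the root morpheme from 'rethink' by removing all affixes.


Remove prefix 're' from 'rethink' to get root 'think'.

think


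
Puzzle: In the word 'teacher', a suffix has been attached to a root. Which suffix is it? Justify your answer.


The word 'teacher' = 'teach' (root) + '-er' (suffix). The suffix is '-er'.

er


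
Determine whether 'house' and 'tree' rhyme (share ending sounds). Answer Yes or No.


Rime (stressed vowel + following sounds) of 'house': -ouse = /aʊs/
Rime of 'tree': -ee = /iː/
/aʊs/ and /iː/ are different ending sounds, so the words do not rhyme.

No


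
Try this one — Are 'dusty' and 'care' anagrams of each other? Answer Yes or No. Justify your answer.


Sorted letters of 'dusty': 'dstuy'
Sorted letters of 'care': 'acer'
They do not match.

No


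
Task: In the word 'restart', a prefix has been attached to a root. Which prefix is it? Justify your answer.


The word 'restart' = 're' (prefix) + 'start' (root). The prefix is 're'.

re


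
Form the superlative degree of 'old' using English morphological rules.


Apply superlative formation (add -est): 'old' -> 'oldest'.

oldest


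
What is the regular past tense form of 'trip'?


Apply rule: Double final consonant and add -ed. 'trip' becomes 'tripped'.

tripped


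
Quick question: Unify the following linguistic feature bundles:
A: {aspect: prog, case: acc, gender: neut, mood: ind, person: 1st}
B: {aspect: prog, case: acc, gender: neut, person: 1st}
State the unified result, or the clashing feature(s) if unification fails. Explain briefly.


Compare features:
aspect: A=prog vs B=prog -> unified: prog
case: A=acc vs B=acc -> unified: acc
gender: A=neut vs B=neut -> unified: neut
mood: A=ind vs B=_ -> unified: ind
person: A=1st vs B=1st -> unified: 1st
No clashes found.

Unified: {aspect: prog, case: acc, gender: neut, mood: ind, person: 1st}


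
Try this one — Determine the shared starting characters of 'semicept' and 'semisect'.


Compare from the start: 4 characters match: 'semi'. Mismatch at position 5: 'c' vs 's'.

semi


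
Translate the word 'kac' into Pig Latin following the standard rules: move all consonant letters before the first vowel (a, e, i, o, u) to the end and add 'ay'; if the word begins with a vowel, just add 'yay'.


'kac': move consonant cluster 'k' to end and add 'ay': 'ackay'.

ackay


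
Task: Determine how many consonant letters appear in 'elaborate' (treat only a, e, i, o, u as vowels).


Consonants in 'elaborate': l, b, r, t = 4 consonants.

4


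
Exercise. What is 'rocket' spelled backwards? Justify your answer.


Reverse 'rocket' character by character: 'tekcor'.

tekcor


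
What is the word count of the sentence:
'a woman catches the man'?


Split into words: a | woman | catches | the | man = 5 words.

5


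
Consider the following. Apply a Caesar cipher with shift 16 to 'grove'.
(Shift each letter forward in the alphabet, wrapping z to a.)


Shift each letter by 16: g -> w, r -> h, o -> e, v -> l, e -> u. Result: 'whelu'.

whelu


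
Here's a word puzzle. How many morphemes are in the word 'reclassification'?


Decomposition: re- (prefix) + class (root) + -ify (suffix) + -ation (suffix) = 4 morpheme(s)

4 morphemes


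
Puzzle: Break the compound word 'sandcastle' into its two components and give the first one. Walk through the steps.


Split 'sandcastle' into 'sand' + 'castle'. The first part is 'sand'.

sand


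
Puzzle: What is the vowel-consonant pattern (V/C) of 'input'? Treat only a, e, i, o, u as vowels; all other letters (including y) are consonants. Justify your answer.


Letter mapping: i = V, n = C, p = C, u = V, t = C.

VCCVC


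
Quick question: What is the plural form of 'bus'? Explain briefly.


Apply rule: Add -es (sibilant/fricative ending). 'bus' becomes 'buses'.

buses


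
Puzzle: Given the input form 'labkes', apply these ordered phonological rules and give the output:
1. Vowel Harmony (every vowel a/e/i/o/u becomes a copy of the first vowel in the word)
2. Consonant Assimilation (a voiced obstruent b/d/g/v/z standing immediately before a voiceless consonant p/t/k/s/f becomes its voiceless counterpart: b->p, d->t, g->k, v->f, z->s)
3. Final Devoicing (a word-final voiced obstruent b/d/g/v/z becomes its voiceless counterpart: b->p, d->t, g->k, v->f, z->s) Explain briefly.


Starting form: 'labkes'
Rule 1: Vowel Harmony: all vowels become 'a' (matching first vowel). 'labkes' -> 'labkas'
Rule 2: Consonant Assimilation: voiced obstruent before voiceless consonant becomes voiceless ('bk' -> 'pk'). 'labkas' -> 'lapkas'
Rule 3: Final Devoicing: final consonant 's' is not one of the voiced obstruents b/d/g/v/z. No change.
Final form: 'lapkas'

lapkas


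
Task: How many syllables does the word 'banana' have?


Break 'banana' into syllables: ba-na-na -> ba | na | na = 3 syllables

3 syllables


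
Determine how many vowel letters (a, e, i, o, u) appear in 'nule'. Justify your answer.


Vowels in 'nule': u, e = 2 vowels.

2


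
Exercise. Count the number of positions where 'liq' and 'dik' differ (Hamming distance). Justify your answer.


Alignment:
Position 1: 'l' vs 'd' = DIFFER
Position 2: 'i' vs 'i' = match
Position 3: 'q' vs 'k' = DIFFER
Total differences: 2

2


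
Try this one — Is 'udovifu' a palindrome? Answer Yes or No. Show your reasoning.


Forward: 'udovifu'
Reversed: 'ufivodu'
They differ.

No


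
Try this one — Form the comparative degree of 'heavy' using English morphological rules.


Apply comparative formation (consonant + y: change y to i, add -er): 'heavy' -> 'heavier'.

heavier


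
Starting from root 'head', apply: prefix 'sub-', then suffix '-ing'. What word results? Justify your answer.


Step 1: Add prefix 'sub-' to 'head' = 'subhead'
Step 2: Add suffix '-ing' to 'subhead' = 'subheading'

subheading


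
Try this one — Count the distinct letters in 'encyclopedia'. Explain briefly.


Unique letters in 'encyclopedia': {a, c, d, e, i, l, n, o, p, y} = 10 distinct letters.

10


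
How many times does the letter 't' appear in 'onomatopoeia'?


Letter 't' in 'onomatopoeia': found at position(s) 6 = 1 occurrence(s).

1


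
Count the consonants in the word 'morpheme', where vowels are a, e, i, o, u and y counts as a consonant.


Consonants in 'morpheme': m, r, p, h, m = 5 consonants.

5


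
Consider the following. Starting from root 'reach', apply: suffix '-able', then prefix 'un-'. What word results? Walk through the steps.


Step 1: Add suffix '-able' to 'reach' = 'reachable'
Step 2: Add prefix 'un-' to 'reachable' = 'unreachable'

unreachable


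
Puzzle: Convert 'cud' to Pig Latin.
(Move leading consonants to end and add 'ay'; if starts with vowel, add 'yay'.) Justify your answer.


'cud': move consonant cluster 'c' to end and add 'ay': 'udcay'.

udcay


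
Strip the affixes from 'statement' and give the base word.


Remove suffix '-ment' from 'statement' to get root 'state'.

state


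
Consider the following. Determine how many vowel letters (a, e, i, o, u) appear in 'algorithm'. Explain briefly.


Vowels in 'algorithm': a, o, i = 3 vowels.

3


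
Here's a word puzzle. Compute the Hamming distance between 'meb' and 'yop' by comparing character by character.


Alignment:
Position 1: 'm' vs 'y' = DIFFER
Position 2: 'e' vs 'o' = DIFFER
Position 3: 'b' vs 'p' = DIFFER
Total differences: 3

3


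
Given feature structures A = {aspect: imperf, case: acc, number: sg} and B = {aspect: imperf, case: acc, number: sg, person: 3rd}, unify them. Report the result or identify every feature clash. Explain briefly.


Compare features:
aspect: A=imperf vs B=imperf -> unified: imperf
case: A=acc vs B=acc -> unified: acc
number: A=sg vs B=sg -> unified: sg
person: A=_ vs B=3rd -> unified: 3rd
No clashes found.

Unified: {aspect: imperf, case: acc, number: sg, person: 3rd}


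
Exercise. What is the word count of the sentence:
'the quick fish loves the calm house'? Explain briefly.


Split into words: the | quick | fish | loves | the | calm | house = 7 words.

7


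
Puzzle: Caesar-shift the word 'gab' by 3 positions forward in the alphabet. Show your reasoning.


Shift each letter by 3: g -> j, a -> d, b -> e. Result: 'jde'.

jde


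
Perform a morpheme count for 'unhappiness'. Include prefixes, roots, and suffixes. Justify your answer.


Decomposition: un- (prefix) + happy (root) + -ness (suffix) = 3 morpheme(s)

3 morphemes


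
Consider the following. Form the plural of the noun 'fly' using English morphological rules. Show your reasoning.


Apply rule: Change -y to -ies (consonant + y). 'fly' becomes 'flies'.

flies


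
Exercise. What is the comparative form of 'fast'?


Apply comparative formation (add -er): 'fast' -> 'faster'.

faster


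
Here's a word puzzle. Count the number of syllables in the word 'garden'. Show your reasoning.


Break 'garden' into syllables: gar-den -> gar | den = 2 syllables

2 syllables


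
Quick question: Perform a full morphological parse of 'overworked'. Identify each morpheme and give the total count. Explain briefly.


Step 1: Identify prefix: 'over' (meaning: excessively)
Step 2: Identify root: 'work'
Step 3: Identify suffix(es): 'ed'
Decomposition: over- (prefix: excessively) + work (root) + -ed (suffix: past)
Total morphemes: 3

3 morphemes (over- (prefix: excessively) + work (root) + -ed (suffix: past))


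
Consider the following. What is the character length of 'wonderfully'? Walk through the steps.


Spell out 'wonderfully' and number each letter: w(1), o(2), n(3), d(4), e(5), r(6), f(7), u(8), l(9), l(10), y(11). Total: 11 letters.

11


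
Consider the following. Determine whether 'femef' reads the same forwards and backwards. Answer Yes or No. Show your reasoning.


Forward: 'femef'
Reversed: 'femef'
They are identical.

Yes


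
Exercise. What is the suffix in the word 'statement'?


The word 'statement' = 'state' (root) + '-ment' (suffix). The suffix is '-ment'.

ment


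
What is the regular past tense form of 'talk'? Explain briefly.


Apply rule: Add -ed. 'talk' becomes 'talked'.

talked


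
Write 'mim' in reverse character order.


Reverse 'mim' character by character: 'mim'.

mim


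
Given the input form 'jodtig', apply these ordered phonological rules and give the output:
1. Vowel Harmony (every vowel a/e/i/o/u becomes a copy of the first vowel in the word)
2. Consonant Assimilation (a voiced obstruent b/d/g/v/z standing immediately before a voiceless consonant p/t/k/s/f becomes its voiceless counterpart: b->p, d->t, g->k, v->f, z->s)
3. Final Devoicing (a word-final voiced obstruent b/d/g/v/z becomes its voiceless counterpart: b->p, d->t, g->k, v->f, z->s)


Starting form: 'jodtig'
Rule 1: Vowel Harmony: all vowels become 'o' (matching first vowel). 'jodtig' -> 'jodtog'
Rule 2: Consonant Assimilation: voiced obstruent before voiceless consonant becomes voiceless ('dt' -> 'tt'). 'jodtog' -> 'jottog'
Rule 3: Final Devoicing: word-final voiced obstruent 'g' becomes voiceless 'k'. 'jottog' -> 'jottok'
Final form: 'jottok'

jottok


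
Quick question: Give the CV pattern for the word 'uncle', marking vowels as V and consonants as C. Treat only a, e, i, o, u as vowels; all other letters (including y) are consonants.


Letter mapping: u = V, n = C, c = C, l = C, e = V.

VCCCV


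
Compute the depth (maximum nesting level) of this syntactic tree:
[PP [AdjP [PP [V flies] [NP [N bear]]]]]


Count bracket nesting levels:
'[' at pos 0: depth = 1
'[' at pos 4: depth = 2
'[' at pos 10: depth = 3
'[' at pos 14: depth = 4
'[' at pos 24: depth = 4
'[' at pos 28: depth = 5
Maximum depth reached: 5

5


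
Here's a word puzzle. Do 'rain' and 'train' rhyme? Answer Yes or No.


Rime (stressed vowel + following sounds) of 'rain': -ain = /eɪn/
Rime of 'train': -ain = /eɪn/
/eɪn/ and /eɪn/ are the same ending sound, so the words rhyme.

Yes


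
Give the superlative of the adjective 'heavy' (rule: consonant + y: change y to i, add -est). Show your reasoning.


Apply superlative formation (consonant + y: change y to i, add -est): 'heavy' -> 'heaviest'.

heaviest


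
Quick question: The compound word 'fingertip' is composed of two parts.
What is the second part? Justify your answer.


Split 'fingertip' into 'finger' + 'tip'. The second part is 'tip'.

tip


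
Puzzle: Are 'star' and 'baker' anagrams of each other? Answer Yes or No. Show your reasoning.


Sorted letters of 'star': 'arst'
Sorted letters of 'baker': 'abekr'
They do not match.

No


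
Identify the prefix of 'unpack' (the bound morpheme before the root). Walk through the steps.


The word 'unpack' = 'un' (prefix) + 'pack' (root). The prefix is 'un'.

un


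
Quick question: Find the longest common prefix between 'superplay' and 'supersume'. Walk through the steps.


Compare from the start: 5 characters match: 'super'. Mismatch at position 6: 'p' vs 's'.

super


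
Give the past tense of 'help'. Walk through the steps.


Apply rule: Add -ed. 'help' becomes 'helped'.

helped


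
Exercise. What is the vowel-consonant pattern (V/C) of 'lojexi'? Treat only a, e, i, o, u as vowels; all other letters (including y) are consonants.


Letter mapping: l = C, o = V, j = C, e = V, x = C, i = V.

CVCVCV


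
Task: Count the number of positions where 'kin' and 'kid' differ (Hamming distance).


Alignment:
Position 1: 'k' vs 'k' = match
Position 2: 'i' vs 'i' = match
Position 3: 'n' vs 'd' = DIFFER
Total differences: 1

1


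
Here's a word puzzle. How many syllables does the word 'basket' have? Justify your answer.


Break 'basket' into syllables: bas-ket -> bas | ket = 2 syllables

2 syllables


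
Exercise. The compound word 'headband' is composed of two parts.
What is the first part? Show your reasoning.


Split 'headband' into 'head' + 'band'. The first part is 'head'.

head


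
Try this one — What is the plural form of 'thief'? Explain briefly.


Apply rule: Change -f to -ves. 'thief' becomes 'thieves'.

thieves


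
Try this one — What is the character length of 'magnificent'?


Spell out 'magnificent' and number each letter: m(1), a(2), g(3), n(4), i(5), f(6), i(7), c(8), e(9), n(10), t(11). Total: 11 letters.

11


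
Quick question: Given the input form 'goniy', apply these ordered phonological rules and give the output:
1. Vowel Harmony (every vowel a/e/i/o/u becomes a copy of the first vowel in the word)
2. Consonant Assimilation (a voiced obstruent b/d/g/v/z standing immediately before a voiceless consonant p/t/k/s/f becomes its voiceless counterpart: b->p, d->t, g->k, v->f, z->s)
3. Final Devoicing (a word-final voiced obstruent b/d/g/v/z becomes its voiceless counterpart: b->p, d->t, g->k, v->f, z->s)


Starting form: 'goniy'
Rule 1: Vowel Harmony: all vowels become 'o' (matching first vowel). 'goniy' -> 'gonoy'
Rule 2: Consonant Assimilation: no voiced obstruent (b/d/g/v/z) stands immediately before a voiceless consonant (p/t/k/s/f). No change.
Rule 3: Final Devoicing: final consonant 'y' is not one of the voiced obstruents b/d/g/v/z. No change.
Final form: 'gonoy'

gonoy


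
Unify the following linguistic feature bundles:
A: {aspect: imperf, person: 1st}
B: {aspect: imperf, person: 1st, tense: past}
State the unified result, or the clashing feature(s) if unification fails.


Compare features:
aspect: A=imperf vs B=imperf -> unified: imperf
person: A=1st vs B=1st -> unified: 1st
tense: A=_ vs B=past -> unified: past
No clashes found.

Unified: {aspect: imperf, person: 1st, tense: past}


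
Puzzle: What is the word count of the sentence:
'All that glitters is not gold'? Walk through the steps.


Split into words: All | that | glitters | is | not | gold = 6 words.

6


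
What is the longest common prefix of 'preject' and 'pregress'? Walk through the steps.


Compare from the start: 3 characters match: 'pre'. Mismatch at position 4: 'j' vs 'g'.

pre


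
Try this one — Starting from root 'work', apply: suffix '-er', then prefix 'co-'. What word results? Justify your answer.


Step 1: Add suffix '-er' to 'work' = 'worker'
Step 2: Add prefix 'co-' to 'worker' = 'coworker'

coworker


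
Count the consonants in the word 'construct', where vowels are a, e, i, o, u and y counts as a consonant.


Consonants in 'construct': c, n, s, t, r, c, t = 7 consonants.

7


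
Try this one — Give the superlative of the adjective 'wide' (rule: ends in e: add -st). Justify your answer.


Apply superlative formation (ends in e: add -st): 'wide' -> 'widest'.

widest


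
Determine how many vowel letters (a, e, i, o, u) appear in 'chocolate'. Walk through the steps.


Vowels in 'chocolate': o, o, a, e = 4 vowels.

4


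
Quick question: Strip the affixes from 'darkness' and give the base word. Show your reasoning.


Remove suffix '-ness' from 'darkness' to get root 'dark'.

dark


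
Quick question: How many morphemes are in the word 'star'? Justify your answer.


Decomposition: star (free morpheme) = 1 morpheme(s)

1 morphemes


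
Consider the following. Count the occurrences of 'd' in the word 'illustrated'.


Letter 'd' in 'illustrated': found at position(s) 11 = 1 occurrence(s).

1


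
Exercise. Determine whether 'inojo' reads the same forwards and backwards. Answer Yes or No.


Forward: 'inojo'
Reversed: 'ojoni'
They differ.

No


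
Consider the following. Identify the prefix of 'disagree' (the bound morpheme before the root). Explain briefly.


The word 'disagree' = 'dis' (prefix) + 'agree' (root). The prefix is 'dis'.

dis


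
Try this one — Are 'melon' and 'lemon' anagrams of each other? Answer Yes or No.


Sorted letters of 'melon': 'elmno'
Sorted letters of 'lemon': 'elmno'
They match.

Yes


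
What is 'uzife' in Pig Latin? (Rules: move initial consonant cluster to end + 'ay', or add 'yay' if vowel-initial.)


'uzife' starts with a vowel, so add 'yay': 'uzifeyay'.

uzifeyay


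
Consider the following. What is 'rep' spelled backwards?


Reverse 'rep' character by character: 'per'.

per


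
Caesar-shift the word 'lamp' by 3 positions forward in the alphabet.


Shift each letter by 3: l -> o, a -> d, m -> p, p -> s. Result: 'odps'.

odps


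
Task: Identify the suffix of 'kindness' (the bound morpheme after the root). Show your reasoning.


The word 'kindness' = 'kind' (root) + '-ness' (suffix). The suffix is '-ness'.

ness


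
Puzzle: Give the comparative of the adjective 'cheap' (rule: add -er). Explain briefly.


Apply comparative formation (add -er): 'cheap' -> 'cheaper'.

cheaper


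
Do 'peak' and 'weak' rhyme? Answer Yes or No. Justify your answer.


Rime (stressed vowel + following sounds) of 'peak': -eak = /iːk/
Rime of 'weak': -eak = /iːk/
/iːk/ and /iːk/ are the same ending sound, so the words rhyme.

Yes


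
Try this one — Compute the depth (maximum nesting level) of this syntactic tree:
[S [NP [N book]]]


Count bracket nesting levels:
'[' at pos 0: depth = 1
'[' at pos 3: depth = 2
'[' at pos 7: depth = 3
Maximum depth reached: 3

3


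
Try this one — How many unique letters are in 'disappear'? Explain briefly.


Unique letters in 'disappear': {a, d, e, i, p, r, s} = 7 distinct letters.

7


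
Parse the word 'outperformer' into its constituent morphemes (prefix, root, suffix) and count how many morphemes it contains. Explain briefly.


Step 1: Identify prefix: 'out' (meaning: surpass)
Step 2: Identify root: 'perform'
Step 3: Identify suffix(es): 'er'
Decomposition: out- (prefix: surpass) + perform (root) + -er (suffix: one who)
Total morphemes: 3

3 morphemes (out- (prefix: surpass) + perform (root) + -er (suffix: one who))


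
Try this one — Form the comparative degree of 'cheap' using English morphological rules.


Apply comparative formation (add -er): 'cheap' -> 'cheaper'.

cheaper


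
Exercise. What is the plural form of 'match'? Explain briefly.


Apply rule: Add -es (sibilant/fricative ending). 'match' becomes 'matches'.

matches


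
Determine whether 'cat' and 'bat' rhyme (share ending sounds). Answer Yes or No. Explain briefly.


Rime (stressed vowel + following sounds) of 'cat': -at = /æt/
Rime of 'bat': -at = /æt/
/æt/ and /æt/ are the same ending sound, so the words rhyme.

Yes


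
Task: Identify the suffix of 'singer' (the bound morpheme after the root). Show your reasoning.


The word 'singer' = 'sing' (root) + '-er' (suffix). The suffix is '-er'.

er


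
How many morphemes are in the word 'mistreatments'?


Decomposition: mis- (prefix) + treat (root) + -ment (suffix) + -s (plural) = 4 morpheme(s)

4 morphemes


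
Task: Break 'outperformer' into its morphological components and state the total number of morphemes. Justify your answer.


Step 1: Identify prefix: 'out' (meaning: surpass)
Step 2: Identify root: 'perform'
Step 3: Identify suffix(es): 'er'
Decomposition: out- (prefix: surpass) + perform (root) + -er (suffix: one who)
Total morphemes: 3

3 morphemes (out- (prefix: surpass) + perform (root) + -er (suffix: one who))


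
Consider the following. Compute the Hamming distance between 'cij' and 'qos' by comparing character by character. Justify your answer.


Alignment:
Position 1: 'c' vs 'q' = DIFFER
Position 2: 'i' vs 'o' = DIFFER
Position 3: 'j' vs 's' = DIFFER
Total differences: 3

3


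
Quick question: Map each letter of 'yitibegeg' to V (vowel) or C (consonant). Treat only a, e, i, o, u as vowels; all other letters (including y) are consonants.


Letter mapping: y = C, i = V, t = C, i = V, b = C, e = V, g = C, e = V, g = C.

CVCVCVCVC


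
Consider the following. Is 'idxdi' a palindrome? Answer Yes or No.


Forward: 'idxdi'
Reversed: 'idxdi'
They are identical.

Yes


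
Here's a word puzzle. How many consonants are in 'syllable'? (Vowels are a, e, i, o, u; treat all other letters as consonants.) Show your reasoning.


Consonants in 'syllable': s, y, l, l, b, l = 6 consonants.

6


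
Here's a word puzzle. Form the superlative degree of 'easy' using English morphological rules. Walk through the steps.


Apply superlative formation (consonant + y: change y to i, add -est): 'easy' -> 'easiest'.

easiest


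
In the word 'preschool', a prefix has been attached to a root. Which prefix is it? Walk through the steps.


The word 'preschool' = 'pre' (prefix) + 'school' (root). The prefix is 'pre'.

pre


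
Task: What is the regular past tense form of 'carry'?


Apply rule: Change -y to -ied. 'carry' becomes 'carried'.

carried


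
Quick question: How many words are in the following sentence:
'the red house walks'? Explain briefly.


Split into words: the | red | house | walks = 4 words.

4


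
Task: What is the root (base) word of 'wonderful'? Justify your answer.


Remove suffix '-ful' from 'wonderful' to get root 'wonder'.

wonder


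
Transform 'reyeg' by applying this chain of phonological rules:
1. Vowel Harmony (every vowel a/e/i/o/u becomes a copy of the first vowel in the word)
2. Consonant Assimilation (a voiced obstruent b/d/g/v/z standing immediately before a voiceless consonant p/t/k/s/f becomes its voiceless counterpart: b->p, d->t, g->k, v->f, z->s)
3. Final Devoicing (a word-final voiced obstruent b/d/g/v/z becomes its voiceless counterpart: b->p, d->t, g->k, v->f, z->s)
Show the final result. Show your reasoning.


Starting form: 'reyeg'
Rule 1: Vowel Harmony: all vowels already match. No change.
Rule 2: Consonant Assimilation: no voiced obstruent (b/d/g/v/z) stands immediately before a voiceless consonant (p/t/k/s/f). No change.
Rule 3: Final Devoicing: word-final voiced obstruent 'g' becomes voiceless 'k'. 'reyeg' -> 'reyek'
Final form: 'reyek'

reyek


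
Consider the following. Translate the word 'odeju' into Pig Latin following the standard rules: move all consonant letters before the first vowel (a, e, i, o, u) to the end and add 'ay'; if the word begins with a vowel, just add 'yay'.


'odeju' starts with a vowel, so add 'yay': 'odejuyay'.

odejuyay


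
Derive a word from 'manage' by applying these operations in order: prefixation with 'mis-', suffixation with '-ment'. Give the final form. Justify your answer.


Step 1: Add prefix 'mis-' to 'manage' = 'mismanage'
Step 2: Add suffix '-ment' to 'mismanage' = 'mismanagement'

mismanagement


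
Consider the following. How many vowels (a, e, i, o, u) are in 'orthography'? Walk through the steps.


Vowels in 'orthography': o, o, a = 3 vowels.

3
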